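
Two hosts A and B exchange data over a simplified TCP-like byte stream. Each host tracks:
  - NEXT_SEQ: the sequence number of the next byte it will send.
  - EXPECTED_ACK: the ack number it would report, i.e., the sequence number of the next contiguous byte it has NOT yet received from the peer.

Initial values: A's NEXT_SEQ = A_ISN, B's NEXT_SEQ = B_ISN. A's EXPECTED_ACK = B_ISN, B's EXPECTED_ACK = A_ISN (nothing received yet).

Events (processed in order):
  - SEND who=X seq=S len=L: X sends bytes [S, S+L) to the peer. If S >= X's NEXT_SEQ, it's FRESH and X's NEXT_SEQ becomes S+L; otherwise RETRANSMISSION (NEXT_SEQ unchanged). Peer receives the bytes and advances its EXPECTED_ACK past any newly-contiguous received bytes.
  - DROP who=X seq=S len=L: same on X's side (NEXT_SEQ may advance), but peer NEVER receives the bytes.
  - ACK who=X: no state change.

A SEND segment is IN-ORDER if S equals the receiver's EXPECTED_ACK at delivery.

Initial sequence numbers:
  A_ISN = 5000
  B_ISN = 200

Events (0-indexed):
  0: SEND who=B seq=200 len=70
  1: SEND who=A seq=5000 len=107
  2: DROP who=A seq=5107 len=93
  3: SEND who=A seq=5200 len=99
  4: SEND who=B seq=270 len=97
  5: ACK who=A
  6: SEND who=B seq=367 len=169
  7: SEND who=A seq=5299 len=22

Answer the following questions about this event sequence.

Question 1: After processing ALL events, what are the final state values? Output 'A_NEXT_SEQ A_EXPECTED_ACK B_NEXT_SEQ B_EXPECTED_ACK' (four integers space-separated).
Answer: 5321 536 536 5107

Derivation:
After event 0: A_seq=5000 A_ack=270 B_seq=270 B_ack=5000
After event 1: A_seq=5107 A_ack=270 B_seq=270 B_ack=5107
After event 2: A_seq=5200 A_ack=270 B_seq=270 B_ack=5107
After event 3: A_seq=5299 A_ack=270 B_seq=270 B_ack=5107
After event 4: A_seq=5299 A_ack=367 B_seq=367 B_ack=5107
After event 5: A_seq=5299 A_ack=367 B_seq=367 B_ack=5107
After event 6: A_seq=5299 A_ack=536 B_seq=536 B_ack=5107
After event 7: A_seq=5321 A_ack=536 B_seq=536 B_ack=5107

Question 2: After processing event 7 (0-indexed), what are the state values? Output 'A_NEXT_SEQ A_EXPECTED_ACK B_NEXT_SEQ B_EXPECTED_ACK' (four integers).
After event 0: A_seq=5000 A_ack=270 B_seq=270 B_ack=5000
After event 1: A_seq=5107 A_ack=270 B_seq=270 B_ack=5107
After event 2: A_seq=5200 A_ack=270 B_seq=270 B_ack=5107
After event 3: A_seq=5299 A_ack=270 B_seq=270 B_ack=5107
After event 4: A_seq=5299 A_ack=367 B_seq=367 B_ack=5107
After event 5: A_seq=5299 A_ack=367 B_seq=367 B_ack=5107
After event 6: A_seq=5299 A_ack=536 B_seq=536 B_ack=5107
After event 7: A_seq=5321 A_ack=536 B_seq=536 B_ack=5107

5321 536 536 5107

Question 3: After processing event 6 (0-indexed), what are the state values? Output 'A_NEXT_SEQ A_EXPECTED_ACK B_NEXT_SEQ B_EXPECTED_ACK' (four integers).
After event 0: A_seq=5000 A_ack=270 B_seq=270 B_ack=5000
After event 1: A_seq=5107 A_ack=270 B_seq=270 B_ack=5107
After event 2: A_seq=5200 A_ack=270 B_seq=270 B_ack=5107
After event 3: A_seq=5299 A_ack=270 B_seq=270 B_ack=5107
After event 4: A_seq=5299 A_ack=367 B_seq=367 B_ack=5107
After event 5: A_seq=5299 A_ack=367 B_seq=367 B_ack=5107
After event 6: A_seq=5299 A_ack=536 B_seq=536 B_ack=5107

5299 536 536 5107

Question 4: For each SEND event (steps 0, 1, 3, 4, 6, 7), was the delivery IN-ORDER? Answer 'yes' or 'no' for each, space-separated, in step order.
Step 0: SEND seq=200 -> in-order
Step 1: SEND seq=5000 -> in-order
Step 3: SEND seq=5200 -> out-of-order
Step 4: SEND seq=270 -> in-order
Step 6: SEND seq=367 -> in-order
Step 7: SEND seq=5299 -> out-of-order

Answer: yes yes no yes yes no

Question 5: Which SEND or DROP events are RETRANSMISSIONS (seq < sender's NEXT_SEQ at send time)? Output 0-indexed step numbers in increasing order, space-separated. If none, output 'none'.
Step 0: SEND seq=200 -> fresh
Step 1: SEND seq=5000 -> fresh
Step 2: DROP seq=5107 -> fresh
Step 3: SEND seq=5200 -> fresh
Step 4: SEND seq=270 -> fresh
Step 6: SEND seq=367 -> fresh
Step 7: SEND seq=5299 -> fresh

Answer: none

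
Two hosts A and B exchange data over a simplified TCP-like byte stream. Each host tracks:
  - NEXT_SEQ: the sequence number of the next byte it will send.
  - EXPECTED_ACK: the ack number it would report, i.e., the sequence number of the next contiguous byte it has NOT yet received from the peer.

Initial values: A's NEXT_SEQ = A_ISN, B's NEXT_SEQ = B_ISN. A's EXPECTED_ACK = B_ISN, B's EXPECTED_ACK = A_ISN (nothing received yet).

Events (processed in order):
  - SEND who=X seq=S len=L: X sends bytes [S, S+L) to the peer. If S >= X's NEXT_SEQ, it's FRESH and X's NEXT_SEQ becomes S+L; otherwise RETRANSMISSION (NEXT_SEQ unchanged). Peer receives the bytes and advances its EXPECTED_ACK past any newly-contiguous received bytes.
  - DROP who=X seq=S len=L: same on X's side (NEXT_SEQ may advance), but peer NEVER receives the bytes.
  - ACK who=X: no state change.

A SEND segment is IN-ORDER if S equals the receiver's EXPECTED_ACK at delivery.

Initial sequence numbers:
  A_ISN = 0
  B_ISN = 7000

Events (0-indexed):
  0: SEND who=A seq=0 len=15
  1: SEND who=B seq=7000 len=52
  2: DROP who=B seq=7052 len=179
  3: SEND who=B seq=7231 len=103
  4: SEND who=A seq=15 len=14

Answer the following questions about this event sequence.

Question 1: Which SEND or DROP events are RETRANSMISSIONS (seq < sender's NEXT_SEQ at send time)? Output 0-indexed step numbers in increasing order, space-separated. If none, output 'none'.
Step 0: SEND seq=0 -> fresh
Step 1: SEND seq=7000 -> fresh
Step 2: DROP seq=7052 -> fresh
Step 3: SEND seq=7231 -> fresh
Step 4: SEND seq=15 -> fresh

Answer: none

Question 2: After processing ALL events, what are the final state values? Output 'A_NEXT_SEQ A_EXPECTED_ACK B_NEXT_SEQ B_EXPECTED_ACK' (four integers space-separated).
After event 0: A_seq=15 A_ack=7000 B_seq=7000 B_ack=15
After event 1: A_seq=15 A_ack=7052 B_seq=7052 B_ack=15
After event 2: A_seq=15 A_ack=7052 B_seq=7231 B_ack=15
After event 3: A_seq=15 A_ack=7052 B_seq=7334 B_ack=15
After event 4: A_seq=29 A_ack=7052 B_seq=7334 B_ack=29

Answer: 29 7052 7334 29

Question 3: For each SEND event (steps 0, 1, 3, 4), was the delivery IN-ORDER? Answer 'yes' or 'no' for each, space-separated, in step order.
Answer: yes yes no yes

Derivation:
Step 0: SEND seq=0 -> in-order
Step 1: SEND seq=7000 -> in-order
Step 3: SEND seq=7231 -> out-of-order
Step 4: SEND seq=15 -> in-order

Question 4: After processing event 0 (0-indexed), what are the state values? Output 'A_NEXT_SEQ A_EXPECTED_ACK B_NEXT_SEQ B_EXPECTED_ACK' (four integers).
After event 0: A_seq=15 A_ack=7000 B_seq=7000 B_ack=15

15 7000 7000 15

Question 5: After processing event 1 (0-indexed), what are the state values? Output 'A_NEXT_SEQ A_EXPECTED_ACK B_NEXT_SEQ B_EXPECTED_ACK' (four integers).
After event 0: A_seq=15 A_ack=7000 B_seq=7000 B_ack=15
After event 1: A_seq=15 A_ack=7052 B_seq=7052 B_ack=15

15 7052 7052 15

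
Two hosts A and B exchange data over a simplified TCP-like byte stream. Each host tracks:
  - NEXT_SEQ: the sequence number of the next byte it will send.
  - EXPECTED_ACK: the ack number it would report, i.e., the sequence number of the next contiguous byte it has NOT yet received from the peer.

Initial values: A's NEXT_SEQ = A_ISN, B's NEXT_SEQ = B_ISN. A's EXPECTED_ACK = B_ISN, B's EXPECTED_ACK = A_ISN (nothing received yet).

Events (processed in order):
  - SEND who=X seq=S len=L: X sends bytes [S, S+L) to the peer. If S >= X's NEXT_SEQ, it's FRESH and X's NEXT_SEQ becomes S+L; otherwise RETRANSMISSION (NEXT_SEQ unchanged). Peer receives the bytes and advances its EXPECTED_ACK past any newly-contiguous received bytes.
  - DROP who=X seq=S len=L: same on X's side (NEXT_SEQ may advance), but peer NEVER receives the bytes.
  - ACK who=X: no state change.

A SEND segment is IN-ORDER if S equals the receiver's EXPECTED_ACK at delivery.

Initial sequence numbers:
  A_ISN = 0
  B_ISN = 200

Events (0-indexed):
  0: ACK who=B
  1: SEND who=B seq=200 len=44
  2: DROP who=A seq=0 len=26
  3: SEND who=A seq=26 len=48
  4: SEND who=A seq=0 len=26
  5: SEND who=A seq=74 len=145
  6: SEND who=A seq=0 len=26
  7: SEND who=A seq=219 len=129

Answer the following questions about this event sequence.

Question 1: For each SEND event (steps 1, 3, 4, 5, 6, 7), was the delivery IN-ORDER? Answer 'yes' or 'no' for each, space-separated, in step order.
Step 1: SEND seq=200 -> in-order
Step 3: SEND seq=26 -> out-of-order
Step 4: SEND seq=0 -> in-order
Step 5: SEND seq=74 -> in-order
Step 6: SEND seq=0 -> out-of-order
Step 7: SEND seq=219 -> in-order

Answer: yes no yes yes no yes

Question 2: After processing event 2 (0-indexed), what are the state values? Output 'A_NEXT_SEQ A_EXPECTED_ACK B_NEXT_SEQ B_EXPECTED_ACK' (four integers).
After event 0: A_seq=0 A_ack=200 B_seq=200 B_ack=0
After event 1: A_seq=0 A_ack=244 B_seq=244 B_ack=0
After event 2: A_seq=26 A_ack=244 B_seq=244 B_ack=0

26 244 244 0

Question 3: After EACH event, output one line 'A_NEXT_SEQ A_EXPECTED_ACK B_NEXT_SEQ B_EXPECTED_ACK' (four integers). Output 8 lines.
0 200 200 0
0 244 244 0
26 244 244 0
74 244 244 0
74 244 244 74
219 244 244 219
219 244 244 219
348 244 244 348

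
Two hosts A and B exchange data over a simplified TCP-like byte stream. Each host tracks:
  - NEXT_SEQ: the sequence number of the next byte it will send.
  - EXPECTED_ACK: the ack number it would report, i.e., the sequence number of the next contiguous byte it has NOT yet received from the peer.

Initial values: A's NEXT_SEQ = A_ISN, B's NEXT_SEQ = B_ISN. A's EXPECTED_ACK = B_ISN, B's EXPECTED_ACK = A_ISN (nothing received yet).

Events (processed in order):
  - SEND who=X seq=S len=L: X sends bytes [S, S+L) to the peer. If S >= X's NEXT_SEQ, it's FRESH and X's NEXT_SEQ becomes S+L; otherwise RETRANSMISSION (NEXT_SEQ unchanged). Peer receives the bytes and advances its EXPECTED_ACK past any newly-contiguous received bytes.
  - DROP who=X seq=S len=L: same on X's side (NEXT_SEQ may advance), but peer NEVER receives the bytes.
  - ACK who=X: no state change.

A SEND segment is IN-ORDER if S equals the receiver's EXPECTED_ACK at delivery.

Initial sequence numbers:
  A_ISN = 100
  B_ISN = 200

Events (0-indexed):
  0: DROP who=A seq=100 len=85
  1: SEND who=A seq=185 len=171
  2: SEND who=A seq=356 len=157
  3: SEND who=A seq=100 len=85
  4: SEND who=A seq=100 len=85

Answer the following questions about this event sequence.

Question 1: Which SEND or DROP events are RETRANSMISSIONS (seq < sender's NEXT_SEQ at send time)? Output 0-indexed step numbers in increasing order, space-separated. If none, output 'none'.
Step 0: DROP seq=100 -> fresh
Step 1: SEND seq=185 -> fresh
Step 2: SEND seq=356 -> fresh
Step 3: SEND seq=100 -> retransmit
Step 4: SEND seq=100 -> retransmit

Answer: 3 4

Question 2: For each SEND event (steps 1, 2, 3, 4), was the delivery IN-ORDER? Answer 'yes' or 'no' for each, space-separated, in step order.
Answer: no no yes no

Derivation:
Step 1: SEND seq=185 -> out-of-order
Step 2: SEND seq=356 -> out-of-order
Step 3: SEND seq=100 -> in-order
Step 4: SEND seq=100 -> out-of-order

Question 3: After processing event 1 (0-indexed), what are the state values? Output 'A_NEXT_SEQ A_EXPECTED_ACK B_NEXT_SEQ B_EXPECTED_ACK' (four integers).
After event 0: A_seq=185 A_ack=200 B_seq=200 B_ack=100
After event 1: A_seq=356 A_ack=200 B_seq=200 B_ack=100

356 200 200 100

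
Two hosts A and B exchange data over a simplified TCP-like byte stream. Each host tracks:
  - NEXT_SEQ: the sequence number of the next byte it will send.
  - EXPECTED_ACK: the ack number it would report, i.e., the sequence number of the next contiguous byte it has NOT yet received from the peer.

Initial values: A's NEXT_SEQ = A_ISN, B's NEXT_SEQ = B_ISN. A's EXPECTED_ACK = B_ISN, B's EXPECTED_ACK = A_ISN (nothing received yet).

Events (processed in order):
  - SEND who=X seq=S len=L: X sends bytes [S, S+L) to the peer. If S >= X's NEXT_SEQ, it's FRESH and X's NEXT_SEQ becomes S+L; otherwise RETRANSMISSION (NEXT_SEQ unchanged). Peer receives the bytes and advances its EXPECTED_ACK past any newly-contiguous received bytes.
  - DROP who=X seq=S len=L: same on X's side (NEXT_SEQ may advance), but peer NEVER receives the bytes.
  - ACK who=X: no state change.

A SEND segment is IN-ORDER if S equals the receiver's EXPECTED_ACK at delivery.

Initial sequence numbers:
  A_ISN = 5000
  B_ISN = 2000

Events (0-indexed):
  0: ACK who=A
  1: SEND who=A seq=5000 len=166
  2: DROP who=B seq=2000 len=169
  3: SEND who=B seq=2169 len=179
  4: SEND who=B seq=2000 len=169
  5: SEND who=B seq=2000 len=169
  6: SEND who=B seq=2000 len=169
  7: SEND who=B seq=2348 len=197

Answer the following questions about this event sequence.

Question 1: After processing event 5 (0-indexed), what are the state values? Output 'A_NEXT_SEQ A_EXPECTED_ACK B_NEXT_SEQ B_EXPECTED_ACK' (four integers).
After event 0: A_seq=5000 A_ack=2000 B_seq=2000 B_ack=5000
After event 1: A_seq=5166 A_ack=2000 B_seq=2000 B_ack=5166
After event 2: A_seq=5166 A_ack=2000 B_seq=2169 B_ack=5166
After event 3: A_seq=5166 A_ack=2000 B_seq=2348 B_ack=5166
After event 4: A_seq=5166 A_ack=2348 B_seq=2348 B_ack=5166
After event 5: A_seq=5166 A_ack=2348 B_seq=2348 B_ack=5166

5166 2348 2348 5166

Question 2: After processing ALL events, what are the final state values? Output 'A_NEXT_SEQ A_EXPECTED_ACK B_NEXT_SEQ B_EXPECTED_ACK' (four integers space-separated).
After event 0: A_seq=5000 A_ack=2000 B_seq=2000 B_ack=5000
After event 1: A_seq=5166 A_ack=2000 B_seq=2000 B_ack=5166
After event 2: A_seq=5166 A_ack=2000 B_seq=2169 B_ack=5166
After event 3: A_seq=5166 A_ack=2000 B_seq=2348 B_ack=5166
After event 4: A_seq=5166 A_ack=2348 B_seq=2348 B_ack=5166
After event 5: A_seq=5166 A_ack=2348 B_seq=2348 B_ack=5166
After event 6: A_seq=5166 A_ack=2348 B_seq=2348 B_ack=5166
After event 7: A_seq=5166 A_ack=2545 B_seq=2545 B_ack=5166

Answer: 5166 2545 2545 5166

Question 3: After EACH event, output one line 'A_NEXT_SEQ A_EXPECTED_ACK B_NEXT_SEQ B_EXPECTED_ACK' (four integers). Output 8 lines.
5000 2000 2000 5000
5166 2000 2000 5166
5166 2000 2169 5166
5166 2000 2348 5166
5166 2348 2348 5166
5166 2348 2348 5166
5166 2348 2348 5166
5166 2545 2545 5166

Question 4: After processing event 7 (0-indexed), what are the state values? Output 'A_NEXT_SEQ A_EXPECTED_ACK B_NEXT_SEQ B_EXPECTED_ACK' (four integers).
After event 0: A_seq=5000 A_ack=2000 B_seq=2000 B_ack=5000
After event 1: A_seq=5166 A_ack=2000 B_seq=2000 B_ack=5166
After event 2: A_seq=5166 A_ack=2000 B_seq=2169 B_ack=5166
After event 3: A_seq=5166 A_ack=2000 B_seq=2348 B_ack=5166
After event 4: A_seq=5166 A_ack=2348 B_seq=2348 B_ack=5166
After event 5: A_seq=5166 A_ack=2348 B_seq=2348 B_ack=5166
After event 6: A_seq=5166 A_ack=2348 B_seq=2348 B_ack=5166
After event 7: A_seq=5166 A_ack=2545 B_seq=2545 B_ack=5166

5166 2545 2545 5166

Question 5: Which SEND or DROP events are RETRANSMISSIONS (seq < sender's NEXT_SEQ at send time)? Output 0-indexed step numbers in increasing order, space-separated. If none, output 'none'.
Step 1: SEND seq=5000 -> fresh
Step 2: DROP seq=2000 -> fresh
Step 3: SEND seq=2169 -> fresh
Step 4: SEND seq=2000 -> retransmit
Step 5: SEND seq=2000 -> retransmit
Step 6: SEND seq=2000 -> retransmit
Step 7: SEND seq=2348 -> fresh

Answer: 4 5 6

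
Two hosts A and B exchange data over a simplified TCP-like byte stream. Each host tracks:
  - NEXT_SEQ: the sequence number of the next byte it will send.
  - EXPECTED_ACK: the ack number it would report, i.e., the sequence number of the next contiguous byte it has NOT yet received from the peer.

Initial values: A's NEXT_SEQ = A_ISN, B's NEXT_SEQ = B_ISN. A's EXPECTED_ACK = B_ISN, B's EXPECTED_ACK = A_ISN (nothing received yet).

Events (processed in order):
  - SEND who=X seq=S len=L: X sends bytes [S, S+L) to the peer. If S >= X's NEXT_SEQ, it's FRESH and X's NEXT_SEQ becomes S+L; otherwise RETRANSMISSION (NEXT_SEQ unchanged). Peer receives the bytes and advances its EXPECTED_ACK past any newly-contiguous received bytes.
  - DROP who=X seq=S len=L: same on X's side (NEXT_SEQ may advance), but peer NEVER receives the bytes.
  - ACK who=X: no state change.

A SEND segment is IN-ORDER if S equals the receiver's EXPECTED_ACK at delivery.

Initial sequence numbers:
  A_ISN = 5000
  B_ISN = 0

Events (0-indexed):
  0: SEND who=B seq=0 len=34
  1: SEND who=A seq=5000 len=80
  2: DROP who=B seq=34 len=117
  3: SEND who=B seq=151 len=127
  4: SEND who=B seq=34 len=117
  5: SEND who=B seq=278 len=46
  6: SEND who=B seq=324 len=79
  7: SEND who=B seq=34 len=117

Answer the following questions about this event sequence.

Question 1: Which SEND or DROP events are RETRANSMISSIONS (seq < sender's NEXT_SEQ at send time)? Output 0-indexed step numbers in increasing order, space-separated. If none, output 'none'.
Step 0: SEND seq=0 -> fresh
Step 1: SEND seq=5000 -> fresh
Step 2: DROP seq=34 -> fresh
Step 3: SEND seq=151 -> fresh
Step 4: SEND seq=34 -> retransmit
Step 5: SEND seq=278 -> fresh
Step 6: SEND seq=324 -> fresh
Step 7: SEND seq=34 -> retransmit

Answer: 4 7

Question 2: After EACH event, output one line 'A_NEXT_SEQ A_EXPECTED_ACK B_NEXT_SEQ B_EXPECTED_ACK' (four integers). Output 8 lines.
5000 34 34 5000
5080 34 34 5080
5080 34 151 5080
5080 34 278 5080
5080 278 278 5080
5080 324 324 5080
5080 403 403 5080
5080 403 403 5080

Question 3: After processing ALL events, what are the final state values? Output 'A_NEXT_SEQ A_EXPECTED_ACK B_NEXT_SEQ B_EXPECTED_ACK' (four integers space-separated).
After event 0: A_seq=5000 A_ack=34 B_seq=34 B_ack=5000
After event 1: A_seq=5080 A_ack=34 B_seq=34 B_ack=5080
After event 2: A_seq=5080 A_ack=34 B_seq=151 B_ack=5080
After event 3: A_seq=5080 A_ack=34 B_seq=278 B_ack=5080
After event 4: A_seq=5080 A_ack=278 B_seq=278 B_ack=5080
After event 5: A_seq=5080 A_ack=324 B_seq=324 B_ack=5080
After event 6: A_seq=5080 A_ack=403 B_seq=403 B_ack=5080
After event 7: A_seq=5080 A_ack=403 B_seq=403 B_ack=5080

Answer: 5080 403 403 5080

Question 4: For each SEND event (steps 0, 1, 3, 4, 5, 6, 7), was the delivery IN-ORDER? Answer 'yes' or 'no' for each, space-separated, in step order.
Step 0: SEND seq=0 -> in-order
Step 1: SEND seq=5000 -> in-order
Step 3: SEND seq=151 -> out-of-order
Step 4: SEND seq=34 -> in-order
Step 5: SEND seq=278 -> in-order
Step 6: SEND seq=324 -> in-order
Step 7: SEND seq=34 -> out-of-order

Answer: yes yes no yes yes yes no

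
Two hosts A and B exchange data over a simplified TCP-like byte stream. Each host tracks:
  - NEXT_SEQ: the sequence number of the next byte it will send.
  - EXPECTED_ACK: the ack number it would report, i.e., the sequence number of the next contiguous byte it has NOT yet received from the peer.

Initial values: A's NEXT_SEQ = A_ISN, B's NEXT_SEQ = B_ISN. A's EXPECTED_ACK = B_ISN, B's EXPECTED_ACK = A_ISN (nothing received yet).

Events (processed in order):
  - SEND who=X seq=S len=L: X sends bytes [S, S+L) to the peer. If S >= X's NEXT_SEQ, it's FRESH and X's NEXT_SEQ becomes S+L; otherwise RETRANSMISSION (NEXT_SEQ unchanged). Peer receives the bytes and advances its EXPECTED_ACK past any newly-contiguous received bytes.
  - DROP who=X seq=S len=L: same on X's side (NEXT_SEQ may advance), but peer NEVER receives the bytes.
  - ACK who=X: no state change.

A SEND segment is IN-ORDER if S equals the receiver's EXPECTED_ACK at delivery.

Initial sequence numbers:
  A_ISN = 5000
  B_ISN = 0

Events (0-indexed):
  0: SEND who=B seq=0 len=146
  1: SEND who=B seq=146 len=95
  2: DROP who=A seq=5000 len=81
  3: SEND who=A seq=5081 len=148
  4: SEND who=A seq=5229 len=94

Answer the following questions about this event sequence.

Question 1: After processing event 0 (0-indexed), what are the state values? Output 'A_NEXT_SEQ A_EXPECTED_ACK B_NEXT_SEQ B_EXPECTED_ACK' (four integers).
After event 0: A_seq=5000 A_ack=146 B_seq=146 B_ack=5000

5000 146 146 5000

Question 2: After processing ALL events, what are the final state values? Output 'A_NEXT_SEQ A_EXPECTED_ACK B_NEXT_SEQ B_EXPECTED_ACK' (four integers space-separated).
After event 0: A_seq=5000 A_ack=146 B_seq=146 B_ack=5000
After event 1: A_seq=5000 A_ack=241 B_seq=241 B_ack=5000
After event 2: A_seq=5081 A_ack=241 B_seq=241 B_ack=5000
After event 3: A_seq=5229 A_ack=241 B_seq=241 B_ack=5000
After event 4: A_seq=5323 A_ack=241 B_seq=241 B_ack=5000

Answer: 5323 241 241 5000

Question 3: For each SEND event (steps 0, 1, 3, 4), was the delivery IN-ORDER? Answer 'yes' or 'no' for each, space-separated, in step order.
Step 0: SEND seq=0 -> in-order
Step 1: SEND seq=146 -> in-order
Step 3: SEND seq=5081 -> out-of-order
Step 4: SEND seq=5229 -> out-of-order

Answer: yes yes no no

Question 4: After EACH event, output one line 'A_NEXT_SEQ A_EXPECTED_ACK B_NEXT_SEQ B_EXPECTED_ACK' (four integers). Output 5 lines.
5000 146 146 5000
5000 241 241 5000
5081 241 241 5000
5229 241 241 5000
5323 241 241 5000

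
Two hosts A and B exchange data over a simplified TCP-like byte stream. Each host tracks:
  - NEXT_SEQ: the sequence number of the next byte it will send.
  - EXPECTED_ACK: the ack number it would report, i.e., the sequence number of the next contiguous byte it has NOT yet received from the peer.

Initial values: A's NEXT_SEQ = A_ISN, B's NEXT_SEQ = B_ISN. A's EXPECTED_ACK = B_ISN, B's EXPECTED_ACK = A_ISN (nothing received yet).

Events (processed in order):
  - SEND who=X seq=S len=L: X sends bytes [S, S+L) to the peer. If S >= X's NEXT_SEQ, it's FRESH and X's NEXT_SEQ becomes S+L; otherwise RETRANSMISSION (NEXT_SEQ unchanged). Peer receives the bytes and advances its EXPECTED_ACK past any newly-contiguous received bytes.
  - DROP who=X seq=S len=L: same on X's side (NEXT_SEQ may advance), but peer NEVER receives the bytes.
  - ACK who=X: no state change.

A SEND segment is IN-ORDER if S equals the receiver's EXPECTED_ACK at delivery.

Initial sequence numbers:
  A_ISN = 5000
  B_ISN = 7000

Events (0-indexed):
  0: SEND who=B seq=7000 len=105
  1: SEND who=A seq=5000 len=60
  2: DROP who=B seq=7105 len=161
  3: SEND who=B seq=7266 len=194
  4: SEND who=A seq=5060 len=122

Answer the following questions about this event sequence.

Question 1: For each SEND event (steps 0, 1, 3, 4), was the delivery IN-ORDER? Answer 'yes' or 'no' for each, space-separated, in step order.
Step 0: SEND seq=7000 -> in-order
Step 1: SEND seq=5000 -> in-order
Step 3: SEND seq=7266 -> out-of-order
Step 4: SEND seq=5060 -> in-order

Answer: yes yes no yes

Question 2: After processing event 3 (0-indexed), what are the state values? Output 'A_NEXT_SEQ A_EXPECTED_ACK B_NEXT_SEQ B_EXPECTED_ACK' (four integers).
After event 0: A_seq=5000 A_ack=7105 B_seq=7105 B_ack=5000
After event 1: A_seq=5060 A_ack=7105 B_seq=7105 B_ack=5060
After event 2: A_seq=5060 A_ack=7105 B_seq=7266 B_ack=5060
After event 3: A_seq=5060 A_ack=7105 B_seq=7460 B_ack=5060

5060 7105 7460 5060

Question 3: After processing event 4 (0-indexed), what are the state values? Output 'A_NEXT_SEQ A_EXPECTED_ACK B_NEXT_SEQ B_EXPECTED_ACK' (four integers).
After event 0: A_seq=5000 A_ack=7105 B_seq=7105 B_ack=5000
After event 1: A_seq=5060 A_ack=7105 B_seq=7105 B_ack=5060
After event 2: A_seq=5060 A_ack=7105 B_seq=7266 B_ack=5060
After event 3: A_seq=5060 A_ack=7105 B_seq=7460 B_ack=5060
After event 4: A_seq=5182 A_ack=7105 B_seq=7460 B_ack=5182

5182 7105 7460 5182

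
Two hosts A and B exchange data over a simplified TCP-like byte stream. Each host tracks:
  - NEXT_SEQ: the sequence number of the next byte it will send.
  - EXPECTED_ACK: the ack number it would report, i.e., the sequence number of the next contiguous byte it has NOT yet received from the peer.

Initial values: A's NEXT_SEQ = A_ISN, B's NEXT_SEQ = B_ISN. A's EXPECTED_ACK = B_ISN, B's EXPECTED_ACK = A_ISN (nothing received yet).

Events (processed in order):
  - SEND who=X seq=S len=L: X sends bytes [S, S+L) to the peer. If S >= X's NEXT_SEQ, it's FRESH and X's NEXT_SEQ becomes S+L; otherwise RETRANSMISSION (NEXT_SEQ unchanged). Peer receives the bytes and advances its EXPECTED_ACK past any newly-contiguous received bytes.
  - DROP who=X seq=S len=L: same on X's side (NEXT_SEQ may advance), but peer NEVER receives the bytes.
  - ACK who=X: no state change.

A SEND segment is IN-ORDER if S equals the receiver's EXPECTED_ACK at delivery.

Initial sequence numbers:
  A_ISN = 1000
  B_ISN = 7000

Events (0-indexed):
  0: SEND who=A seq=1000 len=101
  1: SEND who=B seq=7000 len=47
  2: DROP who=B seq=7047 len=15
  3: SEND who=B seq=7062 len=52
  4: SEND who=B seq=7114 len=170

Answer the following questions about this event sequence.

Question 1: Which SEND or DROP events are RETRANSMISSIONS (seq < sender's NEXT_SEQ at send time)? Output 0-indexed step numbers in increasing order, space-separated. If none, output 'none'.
Answer: none

Derivation:
Step 0: SEND seq=1000 -> fresh
Step 1: SEND seq=7000 -> fresh
Step 2: DROP seq=7047 -> fresh
Step 3: SEND seq=7062 -> fresh
Step 4: SEND seq=7114 -> fresh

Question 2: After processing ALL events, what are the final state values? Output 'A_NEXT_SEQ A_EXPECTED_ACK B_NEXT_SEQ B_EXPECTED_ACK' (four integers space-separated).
After event 0: A_seq=1101 A_ack=7000 B_seq=7000 B_ack=1101
After event 1: A_seq=1101 A_ack=7047 B_seq=7047 B_ack=1101
After event 2: A_seq=1101 A_ack=7047 B_seq=7062 B_ack=1101
After event 3: A_seq=1101 A_ack=7047 B_seq=7114 B_ack=1101
After event 4: A_seq=1101 A_ack=7047 B_seq=7284 B_ack=1101

Answer: 1101 7047 7284 1101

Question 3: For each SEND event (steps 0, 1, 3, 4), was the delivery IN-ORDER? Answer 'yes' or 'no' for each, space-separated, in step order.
Answer: yes yes no no

Derivation:
Step 0: SEND seq=1000 -> in-order
Step 1: SEND seq=7000 -> in-order
Step 3: SEND seq=7062 -> out-of-order
Step 4: SEND seq=7114 -> out-of-order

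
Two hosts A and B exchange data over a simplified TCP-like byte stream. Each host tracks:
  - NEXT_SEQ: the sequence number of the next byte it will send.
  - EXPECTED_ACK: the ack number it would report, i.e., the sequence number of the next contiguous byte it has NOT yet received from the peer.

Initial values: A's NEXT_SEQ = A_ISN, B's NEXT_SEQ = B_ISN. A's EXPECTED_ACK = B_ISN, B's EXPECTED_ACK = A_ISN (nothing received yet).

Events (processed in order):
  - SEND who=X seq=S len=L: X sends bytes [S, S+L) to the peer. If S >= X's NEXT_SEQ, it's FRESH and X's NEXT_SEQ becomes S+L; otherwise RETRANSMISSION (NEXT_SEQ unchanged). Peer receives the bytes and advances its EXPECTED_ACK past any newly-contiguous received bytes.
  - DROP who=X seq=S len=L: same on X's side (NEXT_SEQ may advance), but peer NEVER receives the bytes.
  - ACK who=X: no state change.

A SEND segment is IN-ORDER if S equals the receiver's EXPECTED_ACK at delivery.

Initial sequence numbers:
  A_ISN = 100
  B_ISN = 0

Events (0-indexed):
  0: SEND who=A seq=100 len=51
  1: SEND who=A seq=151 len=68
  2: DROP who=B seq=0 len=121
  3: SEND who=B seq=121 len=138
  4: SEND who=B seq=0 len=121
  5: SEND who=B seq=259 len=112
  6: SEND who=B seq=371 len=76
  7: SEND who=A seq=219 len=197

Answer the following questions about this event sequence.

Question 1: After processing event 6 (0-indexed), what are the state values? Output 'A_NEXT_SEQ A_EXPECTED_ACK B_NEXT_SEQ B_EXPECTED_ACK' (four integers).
After event 0: A_seq=151 A_ack=0 B_seq=0 B_ack=151
After event 1: A_seq=219 A_ack=0 B_seq=0 B_ack=219
After event 2: A_seq=219 A_ack=0 B_seq=121 B_ack=219
After event 3: A_seq=219 A_ack=0 B_seq=259 B_ack=219
After event 4: A_seq=219 A_ack=259 B_seq=259 B_ack=219
After event 5: A_seq=219 A_ack=371 B_seq=371 B_ack=219
After event 6: A_seq=219 A_ack=447 B_seq=447 B_ack=219

219 447 447 219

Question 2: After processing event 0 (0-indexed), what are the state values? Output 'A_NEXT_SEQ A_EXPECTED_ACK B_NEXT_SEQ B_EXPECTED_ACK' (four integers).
After event 0: A_seq=151 A_ack=0 B_seq=0 B_ack=151

151 0 0 151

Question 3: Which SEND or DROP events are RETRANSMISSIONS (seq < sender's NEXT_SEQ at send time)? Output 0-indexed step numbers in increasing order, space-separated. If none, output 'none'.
Answer: 4

Derivation:
Step 0: SEND seq=100 -> fresh
Step 1: SEND seq=151 -> fresh
Step 2: DROP seq=0 -> fresh
Step 3: SEND seq=121 -> fresh
Step 4: SEND seq=0 -> retransmit
Step 5: SEND seq=259 -> fresh
Step 6: SEND seq=371 -> fresh
Step 7: SEND seq=219 -> fresh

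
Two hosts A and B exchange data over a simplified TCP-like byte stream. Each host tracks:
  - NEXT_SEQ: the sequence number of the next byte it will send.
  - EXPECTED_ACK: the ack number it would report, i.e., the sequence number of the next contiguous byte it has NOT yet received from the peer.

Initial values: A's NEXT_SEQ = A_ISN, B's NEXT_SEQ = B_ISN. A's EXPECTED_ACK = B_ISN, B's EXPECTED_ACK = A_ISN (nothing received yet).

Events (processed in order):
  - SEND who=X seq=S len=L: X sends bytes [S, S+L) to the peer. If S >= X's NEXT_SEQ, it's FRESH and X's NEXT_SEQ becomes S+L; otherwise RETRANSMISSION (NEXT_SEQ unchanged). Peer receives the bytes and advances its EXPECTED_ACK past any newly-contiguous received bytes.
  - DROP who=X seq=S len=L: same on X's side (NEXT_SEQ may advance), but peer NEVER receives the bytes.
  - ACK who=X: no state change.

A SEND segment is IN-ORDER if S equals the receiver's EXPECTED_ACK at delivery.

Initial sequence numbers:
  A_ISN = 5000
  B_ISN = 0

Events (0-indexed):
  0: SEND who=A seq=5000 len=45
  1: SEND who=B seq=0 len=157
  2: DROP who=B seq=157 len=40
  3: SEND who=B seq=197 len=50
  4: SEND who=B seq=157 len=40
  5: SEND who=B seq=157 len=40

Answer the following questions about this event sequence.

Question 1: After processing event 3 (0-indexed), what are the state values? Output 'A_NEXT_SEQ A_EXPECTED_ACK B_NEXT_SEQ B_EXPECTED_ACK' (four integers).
After event 0: A_seq=5045 A_ack=0 B_seq=0 B_ack=5045
After event 1: A_seq=5045 A_ack=157 B_seq=157 B_ack=5045
After event 2: A_seq=5045 A_ack=157 B_seq=197 B_ack=5045
After event 3: A_seq=5045 A_ack=157 B_seq=247 B_ack=5045

5045 157 247 5045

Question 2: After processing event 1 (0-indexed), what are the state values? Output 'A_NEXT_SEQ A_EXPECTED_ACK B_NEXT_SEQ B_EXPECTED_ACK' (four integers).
After event 0: A_seq=5045 A_ack=0 B_seq=0 B_ack=5045
After event 1: A_seq=5045 A_ack=157 B_seq=157 B_ack=5045

5045 157 157 5045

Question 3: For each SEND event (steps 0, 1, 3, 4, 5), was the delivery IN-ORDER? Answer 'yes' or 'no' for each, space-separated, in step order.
Answer: yes yes no yes no

Derivation:
Step 0: SEND seq=5000 -> in-order
Step 1: SEND seq=0 -> in-order
Step 3: SEND seq=197 -> out-of-order
Step 4: SEND seq=157 -> in-order
Step 5: SEND seq=157 -> out-of-order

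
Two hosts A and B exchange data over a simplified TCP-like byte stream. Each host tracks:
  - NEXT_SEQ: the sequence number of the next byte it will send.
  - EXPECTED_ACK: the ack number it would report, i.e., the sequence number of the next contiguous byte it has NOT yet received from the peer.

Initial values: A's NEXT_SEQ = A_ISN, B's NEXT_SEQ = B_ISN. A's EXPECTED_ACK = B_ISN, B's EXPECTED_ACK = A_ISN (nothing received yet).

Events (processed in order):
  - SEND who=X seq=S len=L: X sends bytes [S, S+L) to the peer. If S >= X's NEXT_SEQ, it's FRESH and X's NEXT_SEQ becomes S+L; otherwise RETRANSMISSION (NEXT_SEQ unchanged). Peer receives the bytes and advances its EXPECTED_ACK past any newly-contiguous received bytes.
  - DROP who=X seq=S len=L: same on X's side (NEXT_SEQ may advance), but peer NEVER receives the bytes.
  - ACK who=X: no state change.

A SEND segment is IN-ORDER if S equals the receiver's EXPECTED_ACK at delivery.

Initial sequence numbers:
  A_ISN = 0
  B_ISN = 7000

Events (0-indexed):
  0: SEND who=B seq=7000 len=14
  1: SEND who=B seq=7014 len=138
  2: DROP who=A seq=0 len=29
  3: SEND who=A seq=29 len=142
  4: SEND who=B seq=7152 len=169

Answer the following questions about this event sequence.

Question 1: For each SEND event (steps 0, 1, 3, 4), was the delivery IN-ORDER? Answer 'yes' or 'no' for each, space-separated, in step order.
Step 0: SEND seq=7000 -> in-order
Step 1: SEND seq=7014 -> in-order
Step 3: SEND seq=29 -> out-of-order
Step 4: SEND seq=7152 -> in-order

Answer: yes yes no yes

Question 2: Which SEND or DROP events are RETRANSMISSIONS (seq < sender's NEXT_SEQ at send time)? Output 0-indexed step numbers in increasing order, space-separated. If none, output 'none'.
Step 0: SEND seq=7000 -> fresh
Step 1: SEND seq=7014 -> fresh
Step 2: DROP seq=0 -> fresh
Step 3: SEND seq=29 -> fresh
Step 4: SEND seq=7152 -> fresh

Answer: none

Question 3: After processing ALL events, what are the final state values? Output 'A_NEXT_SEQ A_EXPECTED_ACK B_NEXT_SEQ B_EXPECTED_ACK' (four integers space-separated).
Answer: 171 7321 7321 0

Derivation:
After event 0: A_seq=0 A_ack=7014 B_seq=7014 B_ack=0
After event 1: A_seq=0 A_ack=7152 B_seq=7152 B_ack=0
After event 2: A_seq=29 A_ack=7152 B_seq=7152 B_ack=0
After event 3: A_seq=171 A_ack=7152 B_seq=7152 B_ack=0
After event 4: A_seq=171 A_ack=7321 B_seq=7321 B_ack=0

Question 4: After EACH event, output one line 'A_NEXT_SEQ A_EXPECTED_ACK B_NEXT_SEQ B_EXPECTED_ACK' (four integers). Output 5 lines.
0 7014 7014 0
0 7152 7152 0
29 7152 7152 0
171 7152 7152 0
171 7321 7321 0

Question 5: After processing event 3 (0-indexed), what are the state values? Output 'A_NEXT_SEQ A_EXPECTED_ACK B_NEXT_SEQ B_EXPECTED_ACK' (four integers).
After event 0: A_seq=0 A_ack=7014 B_seq=7014 B_ack=0
After event 1: A_seq=0 A_ack=7152 B_seq=7152 B_ack=0
After event 2: A_seq=29 A_ack=7152 B_seq=7152 B_ack=0
After event 3: A_seq=171 A_ack=7152 B_seq=7152 B_ack=0

171 7152 7152 0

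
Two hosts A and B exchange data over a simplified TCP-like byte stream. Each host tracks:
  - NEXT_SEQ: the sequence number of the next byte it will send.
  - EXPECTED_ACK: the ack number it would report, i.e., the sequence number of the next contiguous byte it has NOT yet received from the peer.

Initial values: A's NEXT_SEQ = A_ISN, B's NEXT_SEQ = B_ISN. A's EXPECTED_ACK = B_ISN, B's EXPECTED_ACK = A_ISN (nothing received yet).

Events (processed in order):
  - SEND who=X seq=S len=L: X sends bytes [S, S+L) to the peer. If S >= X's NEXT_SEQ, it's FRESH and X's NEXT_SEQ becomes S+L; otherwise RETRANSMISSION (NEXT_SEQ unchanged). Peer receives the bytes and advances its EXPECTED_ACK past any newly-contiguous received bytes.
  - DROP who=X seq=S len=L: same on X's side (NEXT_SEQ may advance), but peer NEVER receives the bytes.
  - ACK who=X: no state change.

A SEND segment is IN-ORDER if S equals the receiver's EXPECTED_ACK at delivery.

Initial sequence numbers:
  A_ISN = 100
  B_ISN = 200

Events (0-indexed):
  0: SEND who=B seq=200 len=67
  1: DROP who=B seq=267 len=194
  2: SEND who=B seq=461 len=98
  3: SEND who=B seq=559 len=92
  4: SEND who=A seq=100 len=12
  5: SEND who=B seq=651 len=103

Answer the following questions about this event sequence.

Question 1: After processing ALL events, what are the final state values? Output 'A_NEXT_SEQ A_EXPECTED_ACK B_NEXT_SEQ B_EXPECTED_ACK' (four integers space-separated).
After event 0: A_seq=100 A_ack=267 B_seq=267 B_ack=100
After event 1: A_seq=100 A_ack=267 B_seq=461 B_ack=100
After event 2: A_seq=100 A_ack=267 B_seq=559 B_ack=100
After event 3: A_seq=100 A_ack=267 B_seq=651 B_ack=100
After event 4: A_seq=112 A_ack=267 B_seq=651 B_ack=112
After event 5: A_seq=112 A_ack=267 B_seq=754 B_ack=112

Answer: 112 267 754 112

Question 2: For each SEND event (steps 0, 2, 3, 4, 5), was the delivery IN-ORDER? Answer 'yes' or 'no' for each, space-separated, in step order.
Step 0: SEND seq=200 -> in-order
Step 2: SEND seq=461 -> out-of-order
Step 3: SEND seq=559 -> out-of-order
Step 4: SEND seq=100 -> in-order
Step 5: SEND seq=651 -> out-of-order

Answer: yes no no yes no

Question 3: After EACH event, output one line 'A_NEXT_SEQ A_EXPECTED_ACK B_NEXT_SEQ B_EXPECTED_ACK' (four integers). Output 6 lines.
100 267 267 100
100 267 461 100
100 267 559 100
100 267 651 100
112 267 651 112
112 267 754 112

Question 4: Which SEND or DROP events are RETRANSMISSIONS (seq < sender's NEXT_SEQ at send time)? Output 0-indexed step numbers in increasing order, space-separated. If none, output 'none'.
Answer: none

Derivation:
Step 0: SEND seq=200 -> fresh
Step 1: DROP seq=267 -> fresh
Step 2: SEND seq=461 -> fresh
Step 3: SEND seq=559 -> fresh
Step 4: SEND seq=100 -> fresh
Step 5: SEND seq=651 -> fresh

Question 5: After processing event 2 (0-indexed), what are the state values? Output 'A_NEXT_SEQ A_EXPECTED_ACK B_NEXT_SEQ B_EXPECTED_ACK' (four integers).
After event 0: A_seq=100 A_ack=267 B_seq=267 B_ack=100
After event 1: A_seq=100 A_ack=267 B_seq=461 B_ack=100
After event 2: A_seq=100 A_ack=267 B_seq=559 B_ack=100

100 267 559 100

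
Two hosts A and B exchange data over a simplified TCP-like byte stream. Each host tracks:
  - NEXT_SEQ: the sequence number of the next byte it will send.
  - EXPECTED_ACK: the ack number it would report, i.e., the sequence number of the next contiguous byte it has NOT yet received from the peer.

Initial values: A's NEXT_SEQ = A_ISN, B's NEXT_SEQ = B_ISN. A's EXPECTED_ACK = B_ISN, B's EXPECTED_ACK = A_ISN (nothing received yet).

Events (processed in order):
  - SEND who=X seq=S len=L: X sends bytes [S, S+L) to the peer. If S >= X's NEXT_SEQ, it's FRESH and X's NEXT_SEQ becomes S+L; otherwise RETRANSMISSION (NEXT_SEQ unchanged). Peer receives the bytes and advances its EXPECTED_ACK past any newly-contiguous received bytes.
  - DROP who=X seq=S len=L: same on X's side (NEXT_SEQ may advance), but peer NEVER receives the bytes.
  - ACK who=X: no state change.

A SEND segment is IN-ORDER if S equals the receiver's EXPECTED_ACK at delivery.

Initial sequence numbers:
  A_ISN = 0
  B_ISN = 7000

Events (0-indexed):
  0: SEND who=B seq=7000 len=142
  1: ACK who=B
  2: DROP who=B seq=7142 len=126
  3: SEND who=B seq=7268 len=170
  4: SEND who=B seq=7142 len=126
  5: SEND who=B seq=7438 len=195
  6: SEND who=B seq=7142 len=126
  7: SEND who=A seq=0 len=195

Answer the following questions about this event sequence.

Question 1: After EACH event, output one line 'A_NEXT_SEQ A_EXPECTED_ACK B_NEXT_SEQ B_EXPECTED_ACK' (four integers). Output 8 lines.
0 7142 7142 0
0 7142 7142 0
0 7142 7268 0
0 7142 7438 0
0 7438 7438 0
0 7633 7633 0
0 7633 7633 0
195 7633 7633 195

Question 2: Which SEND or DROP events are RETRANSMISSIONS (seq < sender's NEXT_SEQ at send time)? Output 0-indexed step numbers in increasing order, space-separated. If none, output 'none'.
Answer: 4 6

Derivation:
Step 0: SEND seq=7000 -> fresh
Step 2: DROP seq=7142 -> fresh
Step 3: SEND seq=7268 -> fresh
Step 4: SEND seq=7142 -> retransmit
Step 5: SEND seq=7438 -> fresh
Step 6: SEND seq=7142 -> retransmit
Step 7: SEND seq=0 -> fresh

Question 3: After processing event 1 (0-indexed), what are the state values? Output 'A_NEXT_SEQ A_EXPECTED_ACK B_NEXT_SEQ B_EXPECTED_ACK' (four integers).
After event 0: A_seq=0 A_ack=7142 B_seq=7142 B_ack=0
After event 1: A_seq=0 A_ack=7142 B_seq=7142 B_ack=0

0 7142 7142 0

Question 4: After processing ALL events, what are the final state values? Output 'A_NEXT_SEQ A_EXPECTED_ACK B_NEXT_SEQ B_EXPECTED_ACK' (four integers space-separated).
After event 0: A_seq=0 A_ack=7142 B_seq=7142 B_ack=0
After event 1: A_seq=0 A_ack=7142 B_seq=7142 B_ack=0
After event 2: A_seq=0 A_ack=7142 B_seq=7268 B_ack=0
After event 3: A_seq=0 A_ack=7142 B_seq=7438 B_ack=0
After event 4: A_seq=0 A_ack=7438 B_seq=7438 B_ack=0
After event 5: A_seq=0 A_ack=7633 B_seq=7633 B_ack=0
After event 6: A_seq=0 A_ack=7633 B_seq=7633 B_ack=0
After event 7: A_seq=195 A_ack=7633 B_seq=7633 B_ack=195

Answer: 195 7633 7633 195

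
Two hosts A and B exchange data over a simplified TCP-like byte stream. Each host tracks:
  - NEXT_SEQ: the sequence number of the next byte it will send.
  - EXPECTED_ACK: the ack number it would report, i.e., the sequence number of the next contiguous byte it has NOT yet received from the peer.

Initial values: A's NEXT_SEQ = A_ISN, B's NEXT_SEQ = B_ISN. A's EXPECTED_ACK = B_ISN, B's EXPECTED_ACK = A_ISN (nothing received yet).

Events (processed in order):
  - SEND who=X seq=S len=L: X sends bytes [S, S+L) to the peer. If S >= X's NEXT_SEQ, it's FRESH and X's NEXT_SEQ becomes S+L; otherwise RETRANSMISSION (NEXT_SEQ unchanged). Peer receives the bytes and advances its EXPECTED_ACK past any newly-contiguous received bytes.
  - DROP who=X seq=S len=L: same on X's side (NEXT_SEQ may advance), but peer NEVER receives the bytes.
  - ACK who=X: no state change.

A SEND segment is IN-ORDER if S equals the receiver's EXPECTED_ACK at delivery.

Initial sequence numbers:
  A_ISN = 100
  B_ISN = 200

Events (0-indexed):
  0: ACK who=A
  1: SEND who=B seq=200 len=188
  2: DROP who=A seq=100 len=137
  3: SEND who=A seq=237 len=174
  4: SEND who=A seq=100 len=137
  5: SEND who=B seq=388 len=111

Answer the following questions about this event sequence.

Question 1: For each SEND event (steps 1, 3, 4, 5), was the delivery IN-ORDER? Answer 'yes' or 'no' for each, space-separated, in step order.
Answer: yes no yes yes

Derivation:
Step 1: SEND seq=200 -> in-order
Step 3: SEND seq=237 -> out-of-order
Step 4: SEND seq=100 -> in-order
Step 5: SEND seq=388 -> in-order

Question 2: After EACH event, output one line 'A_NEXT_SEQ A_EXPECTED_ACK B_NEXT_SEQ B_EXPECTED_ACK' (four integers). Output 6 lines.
100 200 200 100
100 388 388 100
237 388 388 100
411 388 388 100
411 388 388 411
411 499 499 411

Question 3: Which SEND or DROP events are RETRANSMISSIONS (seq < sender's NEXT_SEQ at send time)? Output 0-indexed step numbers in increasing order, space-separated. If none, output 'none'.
Step 1: SEND seq=200 -> fresh
Step 2: DROP seq=100 -> fresh
Step 3: SEND seq=237 -> fresh
Step 4: SEND seq=100 -> retransmit
Step 5: SEND seq=388 -> fresh

Answer: 4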